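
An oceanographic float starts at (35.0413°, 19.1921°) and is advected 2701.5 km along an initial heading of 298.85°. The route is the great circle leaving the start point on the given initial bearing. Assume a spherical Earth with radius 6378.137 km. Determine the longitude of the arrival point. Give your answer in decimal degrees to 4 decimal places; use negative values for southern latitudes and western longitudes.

δ = 2701.5/6378.137 = 0.423556 rad (24.2680°).
Start latitude φ₁ = 0.611586 rad; initial bearing θ = 5.215916 rad.
Applying the spherical law of cosines for sides, sin φ₂ = sin φ₁ cos δ + cos φ₁ sin δ cos θ = 0.685799, so φ₂ = 43.2985°.
Then Δλ = atan2(-0.294741, 0.517870) = -0.517419 rad, from sin θ sin δ cos φ₁ over cos δ − sin φ₁ sin φ₂.
Hence λ₂ = 19.1921° + -29.6459° = -10.4538°.

longitude -10.4538°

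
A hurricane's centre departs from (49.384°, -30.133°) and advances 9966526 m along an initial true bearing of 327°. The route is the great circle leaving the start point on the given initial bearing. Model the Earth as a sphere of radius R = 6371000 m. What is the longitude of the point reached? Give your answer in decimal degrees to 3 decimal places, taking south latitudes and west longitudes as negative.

longitude -169.399°

The arc subtends δ = 9966526/6371000 = 1.564358 rad at the centre.
Converting: φ₁ = 0.861913 rad, θ = 5.707227 rad.
sin φ₂ = sin φ₁ cos δ + cos φ₁ sin δ cos θ = (0.759090)(0.006438) + (0.650986)(0.999979)(0.838671) = 0.550839
φ₂ = asin(0.550839) = 0.583369 rad = 33.425°.
Δλ = atan2( sin θ sin δ cos φ₁ , cos δ − sin φ₁ sin φ₂ ) = atan2(-0.354545, -0.411698) = -2.430645 rad = -139.266°.
λ₂ = -30.133° + -139.266° = -169.399°.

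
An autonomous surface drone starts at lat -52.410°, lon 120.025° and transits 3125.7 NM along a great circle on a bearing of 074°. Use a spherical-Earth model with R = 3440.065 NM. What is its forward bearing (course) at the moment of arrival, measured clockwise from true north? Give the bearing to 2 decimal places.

final bearing 38.84°

Central angle δ = d/R = 0.908617 rad.
Start latitude φ₁ = -0.914727 rad; initial bearing θ = 1.291544 rad.
Applying the spherical law of cosines for sides, sin φ₂ = sin φ₁ cos δ + cos φ₁ sin δ cos θ = -0.354590, so φ₂ = -20.768°.
Δλ = atan2( sin θ sin δ cos φ₁ , cos δ − sin φ₁ sin φ₂ ) = atan2(0.462448, 0.333862) = 0.945494 rad = 54.173°.
λ₂ = λ₁ + Δλ = 174.198°.
The forward bearing on arrival equals the back-azimuth from the destination plus 180°.
Back-azimuth from P₂ (-20.77°, 174.20°) to P₁ (-52.41°, 120.03°), with Δλ' = λ₁ − λ₂ = -54.17°: atan2( sin Δλ' cos φ₁ , cos φ₂ sin φ₁ − sin φ₂ cos φ₁ cos Δλ' ) = 218.84°.
Final bearing = (218.84° + 180°) mod 360° = 38.84°.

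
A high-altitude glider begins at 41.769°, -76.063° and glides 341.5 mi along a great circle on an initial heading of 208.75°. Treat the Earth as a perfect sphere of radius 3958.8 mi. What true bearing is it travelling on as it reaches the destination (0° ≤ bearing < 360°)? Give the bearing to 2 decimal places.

Angular distance δ = d/R = 341.5 / 3958.8 = 0.086264 rad.
Converting: φ₁ = 0.729007 rad, θ = 3.643375 rad.
sin φ₂ = sin φ₁ cos δ + cos φ₁ sin δ cos θ = (0.666129)(0.996282) + (0.745837)(0.086157)(-0.876727) = 0.607315
φ₂ = asin(0.607315) = 0.652676 rad = 37.396°.
Then Δλ = atan2(-0.030908, 0.591732) = -0.052185 rad, from sin θ sin δ cos φ₁ over cos δ − sin φ₁ sin φ₂.
Hence λ₂ = -76.063° + -2.990° = -79.053°.
The forward bearing on arrival equals the back-azimuth from the destination plus 180°.
Back-azimuth from P₂ (37.40°, -79.05°) to P₁ (41.77°, -76.06°), with Δλ' = λ₁ − λ₂ = 2.99°: atan2( sin Δλ' cos φ₁ , cos φ₂ sin φ₁ − sin φ₂ cos φ₁ cos Δλ' ) = 26.84°.
Final bearing = (26.84° + 180°) mod 360° = 206.84°.

final bearing 206.84°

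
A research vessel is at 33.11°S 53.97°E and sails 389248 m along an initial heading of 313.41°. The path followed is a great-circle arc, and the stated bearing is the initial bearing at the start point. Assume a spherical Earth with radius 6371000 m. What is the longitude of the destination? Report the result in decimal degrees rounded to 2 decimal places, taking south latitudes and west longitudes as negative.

longitude 51.01°

Central angle δ = d/R = 0.061097 rad.
Start latitude φ₁ = -0.577879 rad; initial bearing θ = 5.470036 rad.
Destination latitude: φ₂ = arcsin( sin φ₁ cos δ + cos φ₁ sin δ cos θ ) = arcsin(-0.510082) = -30.67°.
Δλ = atan2( sin θ sin δ cos φ₁ , cos δ − sin φ₁ sin φ₂ ) = atan2(-0.037154, 0.719503) = -0.051593 rad = -2.96°.
λ₂ = λ₁ + Δλ = 51.01°.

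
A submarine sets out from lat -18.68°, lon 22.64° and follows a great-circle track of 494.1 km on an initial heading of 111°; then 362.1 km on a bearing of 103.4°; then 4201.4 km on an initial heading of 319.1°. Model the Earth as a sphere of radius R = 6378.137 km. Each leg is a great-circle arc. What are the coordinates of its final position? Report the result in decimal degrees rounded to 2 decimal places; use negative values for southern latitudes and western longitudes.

Apply the spherical direct solution leg by leg, carrying full precision between legs.
Leg 1: from (-18.68°, 22.64°), δ = 494.1/6378.137 = 0.077468 rad, θ = 111° → φ = -20.22°, λ = 27.06°.
Leg 2: from (-20.22°, 27.06°), δ = 362.1/6378.137 = 0.056772 rad, θ = 103.4° → φ = -20.94°, λ = 30.44°.
Leg 3: from (-20.94°, 30.44°), δ = 4201.4/6378.137 = 0.658719 rad, θ = 319.1° → φ = 8.60°, λ = 6.53°.

latitude 8.60°, longitude 6.53°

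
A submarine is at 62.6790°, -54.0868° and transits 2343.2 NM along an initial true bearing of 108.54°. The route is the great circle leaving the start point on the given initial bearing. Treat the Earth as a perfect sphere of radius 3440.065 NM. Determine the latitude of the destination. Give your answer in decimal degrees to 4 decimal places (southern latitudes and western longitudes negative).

Central angle δ = d/R = 0.681150 rad.
Converting: φ₁ = 1.093955 rad, θ = 1.894380 rad.
Destination latitude: φ₂ = arcsin( sin φ₁ cos δ + cos φ₁ sin δ cos θ ) = arcsin(0.598295) = 36.7479°.
Then Δλ = atan2(0.274012, 0.245294) = 0.840641 rad, from sin θ sin δ cos φ₁ over cos δ − sin φ₁ sin φ₂.
λ₂ = λ₁ + Δλ = -5.9216°.

latitude 36.7479°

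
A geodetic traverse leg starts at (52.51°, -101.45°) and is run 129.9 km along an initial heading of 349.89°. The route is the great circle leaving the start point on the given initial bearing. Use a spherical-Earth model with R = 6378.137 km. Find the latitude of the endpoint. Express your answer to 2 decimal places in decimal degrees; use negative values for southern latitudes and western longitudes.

δ = 129.9/6378.137 = 0.020366 rad (1.1669°).
Start latitude φ₁ = 0.916472 rad; initial bearing θ = 6.106733 rad.
Destination latitude: φ₂ = arcsin( sin φ₁ cos δ + cos φ₁ sin δ cos θ ) = arcsin(0.805497) = 53.66°.
Δλ = atan2( sin θ sin δ cos φ₁ , cos δ − sin φ₁ sin φ₂ ) = atan2(-0.002176, 0.360663) = -0.006033 rad = -0.35°.
λ₂ = λ₁ + Δλ = -101.80°.

latitude 53.66°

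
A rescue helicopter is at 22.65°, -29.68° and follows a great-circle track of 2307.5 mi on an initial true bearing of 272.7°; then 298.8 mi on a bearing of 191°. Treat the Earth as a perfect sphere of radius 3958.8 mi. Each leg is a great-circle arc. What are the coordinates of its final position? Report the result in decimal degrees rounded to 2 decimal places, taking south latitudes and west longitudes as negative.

Apply the spherical direct solution leg by leg, carrying full precision between legs.
Leg 1: from (22.65°, -29.68°), δ = 2307.5/3958.8 = 0.582879 rad, θ = 272.7° → φ = 20.21°, λ = -65.55°.
Leg 2: from (20.21°, -65.55°), δ = 298.8/3958.8 = 0.075477 rad, θ = 191° → φ = 15.96°, λ = -66.40°.

latitude 15.96°, longitude -66.40°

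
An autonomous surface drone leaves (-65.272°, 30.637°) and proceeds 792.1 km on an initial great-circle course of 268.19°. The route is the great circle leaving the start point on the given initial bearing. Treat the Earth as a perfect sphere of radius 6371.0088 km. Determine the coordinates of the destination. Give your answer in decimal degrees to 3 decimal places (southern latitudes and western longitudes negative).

δ = 792.1/6371.0088 = 0.124329 rad (7.1235°).
With φ₁ = -65.272° = -1.139211 rad and θ = 268.19° = 4.680799 rad:
Destination latitude: φ₂ = arcsin( sin φ₁ cos δ + cos φ₁ sin δ cos θ ) = arcsin(-0.902931) = -64.546°.
Then Δλ = atan2(-0.051848, 0.172145) = -0.292548 rad, from sin θ sin δ cos φ₁ over cos δ − sin φ₁ sin φ₂.
Hence λ₂ = 30.637° + -16.762° = 13.875°.

latitude -64.546°, longitude 13.875°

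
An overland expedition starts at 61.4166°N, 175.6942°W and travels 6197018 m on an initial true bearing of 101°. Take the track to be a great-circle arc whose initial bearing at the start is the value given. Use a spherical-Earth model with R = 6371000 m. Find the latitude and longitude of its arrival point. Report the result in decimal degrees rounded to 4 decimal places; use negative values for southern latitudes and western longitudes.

Central angle δ = d/R = 0.972692 rad.
Start latitude φ₁ = 1.071922 rad; initial bearing θ = 1.762783 rad.
Applying the spherical law of cosines for sides, sin φ₂ = sin φ₁ cos δ + cos φ₁ sin δ cos θ = 0.419008, so φ₂ = 24.7720°.
For the longitude increment, Δλ = atan2( sin θ sin δ cos φ₁, cos δ − sin φ₁ sin φ₂ ) = atan2(0.388118, 0.195138) = 63.3077°.
λ₂ = λ₁ + Δλ = -112.3865°.

latitude 24.7720°, longitude -112.3865°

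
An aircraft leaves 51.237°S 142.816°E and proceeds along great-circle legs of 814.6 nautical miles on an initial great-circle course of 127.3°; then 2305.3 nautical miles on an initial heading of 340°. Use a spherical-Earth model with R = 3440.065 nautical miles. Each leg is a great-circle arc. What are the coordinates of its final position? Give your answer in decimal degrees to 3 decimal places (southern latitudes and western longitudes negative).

latitude -20.705°, longitude 150.240°

Apply the spherical direct solution leg by leg, carrying full precision between legs.
Leg 1: from (-51.237°, 142.816°), δ = 814.6/3440.065 = 0.236798 rad, θ = 127.3° → φ = -57.886°, λ = 163.366°.
Leg 2: from (-57.886°, 163.366°), δ = 2305.3/3440.065 = 0.670133 rad, θ = 340° → φ = -20.705°, λ = 150.240°.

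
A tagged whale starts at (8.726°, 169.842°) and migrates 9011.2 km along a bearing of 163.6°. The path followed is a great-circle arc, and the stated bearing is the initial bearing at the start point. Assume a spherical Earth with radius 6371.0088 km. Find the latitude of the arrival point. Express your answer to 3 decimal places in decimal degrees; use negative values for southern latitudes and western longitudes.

The arc subtends δ = 9011.2/6371.0088 = 1.414407 rad at the centre.
Converting: φ₁ = 0.152297 rad, θ = 2.855359 rad.
Destination latitude: φ₂ = arcsin( sin φ₁ cos δ + cos φ₁ sin δ cos θ ) = arcsin(-0.913009) = -65.925°.
Then Δλ = atan2(0.275668, 0.294265) = 0.752780 rad, from sin θ sin δ cos φ₁ over cos δ − sin φ₁ sin φ₂.
λ₂ = 169.842° + 43.131° = 212.973°, normalized to (−180°, 180°] → -147.027°.

latitude -65.925°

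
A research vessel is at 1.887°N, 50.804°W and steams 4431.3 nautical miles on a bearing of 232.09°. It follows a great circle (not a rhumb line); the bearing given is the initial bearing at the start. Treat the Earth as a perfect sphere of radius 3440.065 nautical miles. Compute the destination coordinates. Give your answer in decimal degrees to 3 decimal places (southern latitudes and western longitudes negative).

latitude -35.488°, longitude -119.322°

Central angle δ = d/R = 1.288144 rad.
Start latitude φ₁ = 0.032934 rad; initial bearing θ = 4.050735 rad.
sin φ₂ = sin φ₁ cos δ + cos φ₁ sin δ cos θ = (0.032928)(0.278903) + (0.999458)(0.960319)(-0.614423) = -0.580538
φ₂ = asin(-0.580538) = -0.619390 rad = -35.488°.
For the longitude increment, Δλ = atan2( sin θ sin δ cos φ₁, cos δ − sin φ₁ sin φ₂ ) = atan2(-0.757259, 0.298020) = -68.518°.
λ₂ = -50.804° + -68.518° = -119.322°.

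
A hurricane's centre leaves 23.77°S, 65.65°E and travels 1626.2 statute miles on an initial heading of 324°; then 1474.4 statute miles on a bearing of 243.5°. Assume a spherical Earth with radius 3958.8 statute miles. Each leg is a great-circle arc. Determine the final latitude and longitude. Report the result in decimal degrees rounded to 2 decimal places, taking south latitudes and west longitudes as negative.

Apply the spherical direct solution leg by leg, carrying full precision between legs.
Leg 1: from (-23.77°, 65.65°), δ = 1626.2/3958.8 = 0.410781 rad, θ = 324° → φ = -4.24°, λ = 52.04°.
Leg 2: from (-4.24°, 52.04°), δ = 1474.4/3958.8 = 0.372436 rad, θ = 243.5° → φ = -13.34°, λ = 32.48°.

latitude -13.34°, longitude 32.48°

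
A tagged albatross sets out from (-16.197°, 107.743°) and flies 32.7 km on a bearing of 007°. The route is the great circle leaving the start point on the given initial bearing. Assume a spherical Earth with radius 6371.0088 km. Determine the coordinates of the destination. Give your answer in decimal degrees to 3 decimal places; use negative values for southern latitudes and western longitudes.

latitude -15.905°, longitude 107.780°

Central angle δ = d/R = 0.005133 rad.
Converting: φ₁ = -0.282691 rad, θ = 0.122173 rad.
Destination latitude: φ₂ = arcsin( sin φ₁ cos δ + cos φ₁ sin δ cos θ ) = arcsin(-0.274045) = -15.905°.
Then Δλ = atan2(0.000601, 0.923544) = 0.000650 rad, from sin θ sin δ cos φ₁ over cos δ − sin φ₁ sin φ₂.
λ₂ = 107.743° + 0.037° = 107.780°.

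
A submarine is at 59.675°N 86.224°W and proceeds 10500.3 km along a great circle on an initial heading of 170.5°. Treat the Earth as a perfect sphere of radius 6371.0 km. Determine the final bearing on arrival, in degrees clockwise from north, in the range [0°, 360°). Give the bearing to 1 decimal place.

final bearing 174.2°

δ = 10500.3/6371 = 1.648140 rad (94.4315°).
With φ₁ = 59.675° = 1.041525 rad and θ = 170.5° = 2.975786 rad:
sin φ₂ = sin φ₁ cos δ + cos φ₁ sin δ cos θ = (0.863175)(-0.077267) + (0.504904)(0.997010)(-0.986286) = -0.563186
φ₂ = asin(-0.563186) = -0.598236 rad = -34.276°.
Δλ = atan2( sin θ sin δ cos φ₁ , cos δ − sin φ₁ sin φ₂ ) = atan2(0.083084, 0.408861) = 0.200479 rad = 11.487°.
λ₂ = -86.224° + 11.487° = -74.737°.
The forward bearing on arrival equals the back-azimuth from the destination plus 180°.
Back-azimuth from P₂ (-34.3°, -74.7°) to P₁ (59.7°, -86.2°), with Δλ' = λ₁ − λ₂ = -11.5°: atan2( sin Δλ' cos φ₁ , cos φ₂ sin φ₁ − sin φ₂ cos φ₁ cos Δλ' ) = 354.2°.
Final bearing = (354.2° + 180°) mod 360° = 174.2°.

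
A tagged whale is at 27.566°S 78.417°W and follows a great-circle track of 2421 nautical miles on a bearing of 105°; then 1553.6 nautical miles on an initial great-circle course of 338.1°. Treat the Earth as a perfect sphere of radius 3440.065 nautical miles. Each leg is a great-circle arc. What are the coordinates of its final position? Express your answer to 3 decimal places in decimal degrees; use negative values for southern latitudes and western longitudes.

Apply the spherical direct solution leg by leg, carrying full precision between legs.
Leg 1: from (-27.566°, -78.417°), δ = 2421/3440.065 = 0.703766 rad, θ = 105° → φ = -30.085°, λ = -32.167°.
Leg 2: from (-30.085°, -32.167°), δ = 1553.6/3440.065 = 0.451619 rad, θ = 338.1° → φ = -5.777°, λ = -41.584°.

latitude -5.777°, longitude -41.584°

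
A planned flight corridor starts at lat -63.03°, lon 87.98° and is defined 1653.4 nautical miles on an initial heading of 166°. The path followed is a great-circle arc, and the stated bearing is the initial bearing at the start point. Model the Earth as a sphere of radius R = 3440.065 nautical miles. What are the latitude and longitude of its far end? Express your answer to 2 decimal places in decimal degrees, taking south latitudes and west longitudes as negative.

Angular distance δ = d/R = 1653.4 / 3440.065 = 0.480630 rad.
Converting: φ₁ = -1.100081 rad, θ = 2.897247 rad.
sin φ₂ = sin φ₁ cos δ + cos φ₁ sin δ cos θ = (-0.891244)(0.886704) + (0.453524)(0.462338)(-0.970296) = -0.993722
φ₂ = asin(-0.993722) = -1.458688 rad = -83.58°.
Then Δλ = atan2(0.050727, 0.001054) = 1.550014 rad, from sin θ sin δ cos φ₁ over cos δ − sin φ₁ sin φ₂.
λ₂ = 87.98° + 88.81° = 176.79°.

latitude -83.58°, longitude 176.79°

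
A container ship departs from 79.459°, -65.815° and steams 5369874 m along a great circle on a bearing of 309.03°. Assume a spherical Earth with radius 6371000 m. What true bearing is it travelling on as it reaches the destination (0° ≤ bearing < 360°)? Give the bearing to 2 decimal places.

final bearing 192.20°

Central angle δ = d/R = 0.842862 rad.
Start latitude φ₁ = 1.386821 rad; initial bearing θ = 5.393591 rad.
Destination latitude: φ₂ = arcsin( sin φ₁ cos δ + cos φ₁ sin δ cos θ ) = arcsin(0.740105) = 47.740°.
Then Δλ = atan2(-0.106092, -0.062286) = -2.101672 rad, from sin θ sin δ cos φ₁ over cos δ − sin φ₁ sin φ₂.
λ₂ = -65.815° + -120.417° = -186.232°, normalized to (−180°, 180°] → 173.768°.
The forward bearing on arrival equals the back-azimuth from the destination plus 180°.
Back-azimuth from P₂ (47.74°, 173.77°) to P₁ (79.46°, -65.81°), with Δλ' = λ₁ − λ₂ = -239.58°: atan2( sin Δλ' cos φ₁ , cos φ₂ sin φ₁ − sin φ₂ cos φ₁ cos Δλ' ) = 12.20°.
Final bearing = (12.20° + 180°) mod 360° = 192.20°.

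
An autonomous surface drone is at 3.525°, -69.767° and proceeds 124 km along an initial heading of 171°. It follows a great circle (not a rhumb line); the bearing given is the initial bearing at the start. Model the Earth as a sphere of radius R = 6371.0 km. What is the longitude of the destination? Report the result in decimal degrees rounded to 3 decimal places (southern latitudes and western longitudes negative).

Central angle δ = d/R = 0.019463 rad.
Converting: φ₁ = 0.061523 rad, θ = 2.984513 rad.
Applying the spherical law of cosines for sides, sin φ₂ = sin φ₁ cos δ + cos φ₁ sin δ cos θ = 0.042286, so φ₂ = 2.424°.
Then Δλ = atan2(0.003039, 0.997211) = 0.003047 rad, from sin θ sin δ cos φ₁ over cos δ − sin φ₁ sin φ₂.
λ₂ = λ₁ + Δλ = -69.592°.

longitude -69.592°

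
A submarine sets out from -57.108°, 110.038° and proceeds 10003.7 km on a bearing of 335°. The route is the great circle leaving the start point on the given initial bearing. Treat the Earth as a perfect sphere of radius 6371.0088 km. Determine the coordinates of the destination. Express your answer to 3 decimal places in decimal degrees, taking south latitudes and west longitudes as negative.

latitude 29.450°, longitude 81.004°

The arc subtends δ = 10003.7/6371.0088 = 1.570191 rad at the centre.
Start latitude φ₁ = -0.996723 rad; initial bearing θ = 5.846853 rad.
sin φ₂ = sin φ₁ cos δ + cos φ₁ sin δ cos θ = (-0.839696)(0.000605) + (0.543057)(1.000000)(0.906308) = 0.491669
φ₂ = asin(0.491669) = 0.514005 rad = 29.450°.
Δλ = atan2( sin θ sin δ cos φ₁ , cos δ − sin φ₁ sin φ₂ ) = atan2(-0.229506, 0.413457) = -0.506742 rad = -29.034°.
λ₂ = λ₁ + Δλ = 81.004°.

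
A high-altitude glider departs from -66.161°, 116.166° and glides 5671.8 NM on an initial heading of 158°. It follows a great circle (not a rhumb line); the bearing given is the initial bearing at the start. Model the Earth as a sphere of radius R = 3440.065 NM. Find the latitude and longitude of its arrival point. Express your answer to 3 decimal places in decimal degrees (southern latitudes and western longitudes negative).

latitude -17.600°, longitude -86.901°

Angular distance δ = d/R = 5671.8 / 3440.065 = 1.648748 rad.
With φ₁ = -66.161° = -1.154727 rad and θ = 158° = 2.757620 rad:
Applying the spherical law of cosines for sides, sin φ₂ = sin φ₁ cos δ + cos φ₁ sin δ cos θ = -0.302371, so φ₂ = -17.600°.
Then Δλ = atan2(0.150944, -0.354447) = 2.738995 rad, from sin θ sin δ cos φ₁ over cos δ − sin φ₁ sin φ₂.
λ₂ = 116.166° + 156.933° = 273.099°, normalized to (−180°, 180°] → -86.901°.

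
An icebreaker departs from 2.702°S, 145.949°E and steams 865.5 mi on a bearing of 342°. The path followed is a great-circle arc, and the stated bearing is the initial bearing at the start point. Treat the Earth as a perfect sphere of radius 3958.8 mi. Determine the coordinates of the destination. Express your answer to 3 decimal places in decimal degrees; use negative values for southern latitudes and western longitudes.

The arc subtends δ = 865.5/3958.8 = 0.218627 rad at the centre.
Converting: φ₁ = -0.047159 rad, θ = 5.969026 rad.
sin φ₂ = sin φ₁ cos δ + cos φ₁ sin δ cos θ = (-0.047141)(0.976196) + (0.998888)(0.216889)(0.951057) = 0.160026
φ₂ = asin(0.160026) = 0.160717 rad = 9.208°.
Then Δλ = atan2(-0.066948, 0.983740) = -0.067950 rad, from sin θ sin δ cos φ₁ over cos δ − sin φ₁ sin φ₂.
λ₂ = λ₁ + Δλ = 142.056°.

latitude 9.208°, longitude 142.056°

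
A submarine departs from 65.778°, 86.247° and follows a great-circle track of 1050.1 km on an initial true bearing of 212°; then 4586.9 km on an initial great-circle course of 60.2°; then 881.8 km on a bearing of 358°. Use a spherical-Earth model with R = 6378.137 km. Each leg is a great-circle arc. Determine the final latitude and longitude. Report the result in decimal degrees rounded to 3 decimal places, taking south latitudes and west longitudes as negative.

Apply the spherical direct solution leg by leg, carrying full precision between legs.
Leg 1: from (65.778°, 86.247°), δ = 1050.1/6378.137 = 0.164641 rad, θ = 212° → φ = 57.416°, λ = 76.966°.
Leg 2: from (57.416°, 76.966°), δ = 4586.9/6378.137 = 0.719160 rad, θ = 60.2° → φ = 54.120°, λ = 154.219°.
Leg 3: from (54.120°, 154.219°), δ = 881.8/6378.137 = 0.138254 rad, θ = 358° → φ = 62.036°, λ = 153.632°.

latitude 62.036°, longitude 153.632°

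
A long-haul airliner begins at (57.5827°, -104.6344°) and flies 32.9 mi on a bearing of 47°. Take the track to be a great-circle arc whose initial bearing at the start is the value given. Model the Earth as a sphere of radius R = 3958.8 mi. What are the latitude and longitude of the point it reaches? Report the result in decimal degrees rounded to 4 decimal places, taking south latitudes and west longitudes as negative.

latitude 57.9058°, longitude -103.9790°

Central angle δ = d/R = 0.008311 rad.
Converting: φ₁ = 1.005008 rad, θ = 0.820305 rad.
Applying the spherical law of cosines for sides, sin φ₂ = sin φ₁ cos δ + cos φ₁ sin δ cos θ = 0.847175, so φ₂ = 57.9058°.
Δλ = atan2( sin θ sin δ cos φ₁ , cos δ − sin φ₁ sin φ₂ ) = atan2(0.003258, 0.284809) = 0.011440 rad = 0.6554°.
λ₂ = -104.6344° + 0.6554° = -103.9790°.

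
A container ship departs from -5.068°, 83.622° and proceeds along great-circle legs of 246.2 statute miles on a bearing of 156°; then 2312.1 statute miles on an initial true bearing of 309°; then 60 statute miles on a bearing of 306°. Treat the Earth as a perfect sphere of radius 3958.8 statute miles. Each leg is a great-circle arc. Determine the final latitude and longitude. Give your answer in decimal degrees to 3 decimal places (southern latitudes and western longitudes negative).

latitude 13.372°, longitude 58.289°

Apply the spherical direct solution leg by leg, carrying full precision between legs.
Leg 1: from (-5.068°, 83.622°), δ = 246.2/3958.8 = 0.062191 rad, θ = 156° → φ = -8.321°, λ = 85.086°.
Leg 2: from (-8.321°, 85.086°), δ = 2312.1/3958.8 = 0.584041 rad, θ = 309° → φ = 12.863°, λ = 59.011°.
Leg 3: from (12.863°, 59.011°), δ = 60/3958.8 = 0.015156 rad, θ = 306° → φ = 13.372°, λ = 58.289°.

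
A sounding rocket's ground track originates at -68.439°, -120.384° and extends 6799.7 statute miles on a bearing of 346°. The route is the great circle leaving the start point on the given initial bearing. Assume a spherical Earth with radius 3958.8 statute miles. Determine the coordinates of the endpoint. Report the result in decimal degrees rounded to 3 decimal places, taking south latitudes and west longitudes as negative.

latitude 29.261°, longitude -136.306°

Angular distance δ = d/R = 6799.7 / 3958.8 = 1.717616 rad.
Converting: φ₁ = -1.194486 rad, θ = 6.038839 rad.
Applying the spherical law of cosines for sides, sin φ₂ = sin φ₁ cos δ + cos φ₁ sin δ cos θ = 0.488796, so φ₂ = 29.261°.
Then Δλ = atan2(-0.087948, 0.308300) = -0.277886 rad, from sin θ sin δ cos φ₁ over cos δ − sin φ₁ sin φ₂.
λ₂ = λ₁ + Δλ = -136.306°.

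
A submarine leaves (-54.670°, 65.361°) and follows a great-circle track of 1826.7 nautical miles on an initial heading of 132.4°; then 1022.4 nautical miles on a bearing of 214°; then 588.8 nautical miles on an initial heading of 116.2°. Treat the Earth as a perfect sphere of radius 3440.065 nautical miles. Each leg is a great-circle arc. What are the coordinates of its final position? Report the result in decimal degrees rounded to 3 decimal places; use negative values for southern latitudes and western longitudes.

Apply the spherical direct solution leg by leg, carrying full precision between legs.
Leg 1: from (-54.670°, 65.361°), δ = 1826.7/3440.065 = 0.531007 rad, θ = 132.4° → φ = -64.284°, λ = 124.884°.
Leg 2: from (-64.284°, 124.884°), δ = 1022.4/3440.065 = 0.297204 rad, θ = 214° → φ = -75.196°, λ = 85.027°.
Leg 3: from (-75.196°, 85.027°), δ = 588.8/3440.065 = 0.171160 rad, θ = 116.2° → φ = -76.383°, λ = 125.503°.

latitude -76.383°, longitude 125.503°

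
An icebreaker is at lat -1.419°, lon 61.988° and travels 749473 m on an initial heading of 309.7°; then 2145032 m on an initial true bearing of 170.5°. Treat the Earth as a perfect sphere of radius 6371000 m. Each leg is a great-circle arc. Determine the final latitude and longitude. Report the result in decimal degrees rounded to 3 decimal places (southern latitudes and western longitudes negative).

latitude -16.134°, longitude 60.054°

Apply the spherical direct solution leg by leg, carrying full precision between legs.
Leg 1: from (-1.419°, 61.988°), δ = 749473/6371000 = 0.117638 rad, θ = 309.7° → φ = 2.886°, λ = 56.800°.
Leg 2: from (2.886°, 56.800°), δ = 2145032/6371000 = 0.336687 rad, θ = 170.5° → φ = -16.134°, λ = 60.054°.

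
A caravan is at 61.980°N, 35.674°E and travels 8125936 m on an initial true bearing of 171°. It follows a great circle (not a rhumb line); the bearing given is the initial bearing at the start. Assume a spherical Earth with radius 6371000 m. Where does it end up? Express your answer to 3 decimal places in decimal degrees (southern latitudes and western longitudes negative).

latitude -10.775°, longitude 44.437°

The arc subtends δ = 8125936/6371000 = 1.275457 rad at the centre.
Start latitude φ₁ = 1.081755 rad; initial bearing θ = 2.984513 rad.
sin φ₂ = sin φ₁ cos δ + cos φ₁ sin δ cos θ = (0.882784)(0.291065) + (0.469780)(0.956703)(-0.987688) = -0.186959
φ₂ = asin(-0.186959) = -0.188066 rad = -10.775°.
Δλ = atan2( sin θ sin δ cos φ₁ , cos δ − sin φ₁ sin φ₂ ) = atan2(0.070308, 0.456109) = 0.152943 rad = 8.763°.
λ₂ = λ₁ + Δλ = 44.437°.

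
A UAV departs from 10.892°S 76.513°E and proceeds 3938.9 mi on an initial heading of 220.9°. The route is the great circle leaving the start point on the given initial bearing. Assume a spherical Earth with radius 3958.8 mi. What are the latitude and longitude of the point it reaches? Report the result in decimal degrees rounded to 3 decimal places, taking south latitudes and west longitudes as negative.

latitude -46.505°, longitude 23.586°

Angular distance δ = d/R = 3938.9 / 3958.8 = 0.994973 rad.
Start latitude φ₁ = -0.190101 rad; initial bearing θ = 3.855432 rad.
Destination latitude: φ₂ = arcsin( sin φ₁ cos δ + cos φ₁ sin δ cos θ ) = arcsin(-0.725440) = -46.505°.
Then Δλ = atan2(-0.539267, 0.407447) = -0.923748 rad, from sin θ sin δ cos φ₁ over cos δ − sin φ₁ sin φ₂.
Hence λ₂ = 76.513° + -52.927° = 23.586°.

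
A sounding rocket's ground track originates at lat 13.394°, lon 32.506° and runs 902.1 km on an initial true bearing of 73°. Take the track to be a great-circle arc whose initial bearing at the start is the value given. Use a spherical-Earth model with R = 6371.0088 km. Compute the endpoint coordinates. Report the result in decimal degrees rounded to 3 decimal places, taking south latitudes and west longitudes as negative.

latitude 15.632°, longitude 40.562°

Angular distance δ = d/R = 902.1 / 6371.0088 = 0.141595 rad.
Start latitude φ₁ = 0.233769 rad; initial bearing θ = 1.274090 rad.
Applying the spherical law of cosines for sides, sin φ₂ = sin φ₁ cos δ + cos φ₁ sin δ cos θ = 0.269466, so φ₂ = 15.632°.
For the longitude increment, Δλ = atan2( sin θ sin δ cos φ₁, cos δ − sin φ₁ sin φ₂ ) = atan2(0.131285, 0.927572) = 8.056°.
λ₂ = 32.506° + 8.056° = 40.562°.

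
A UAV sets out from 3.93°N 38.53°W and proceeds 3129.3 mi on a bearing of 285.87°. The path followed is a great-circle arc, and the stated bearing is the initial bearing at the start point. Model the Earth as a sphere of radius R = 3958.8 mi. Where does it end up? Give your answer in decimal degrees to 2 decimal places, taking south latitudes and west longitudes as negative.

δ = 3129.3/3958.8 = 0.790467 rad (45.2904°).
With φ₁ = 3.93° = 0.068591 rad and θ = 285.87° = 4.989373 rad:
Destination latitude: φ₂ = arcsin( sin φ₁ cos δ + cos φ₁ sin δ cos θ ) = arcsin(0.242100) = 14.01°.
For the longitude increment, Δλ = atan2( sin θ sin δ cos φ₁, cos δ − sin φ₁ sin φ₂ ) = atan2(-0.681986, 0.686921) = -44.79°.
λ₂ = λ₁ + Δλ = -83.32°.

latitude 14.01°, longitude -83.32°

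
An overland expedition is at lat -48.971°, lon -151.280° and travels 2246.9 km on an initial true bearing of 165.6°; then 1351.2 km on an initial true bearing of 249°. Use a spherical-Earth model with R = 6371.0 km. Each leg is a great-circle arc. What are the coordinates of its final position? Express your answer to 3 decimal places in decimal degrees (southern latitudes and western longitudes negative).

latitude -69.223°, longitude -171.631°

Apply the spherical direct solution leg by leg, carrying full precision between legs.
Leg 1: from (-48.971°, -151.280°), δ = 2246.9/6371 = 0.352676 rad, θ = 165.6° → φ = -68.058°, λ = -137.990°.
Leg 2: from (-68.058°, -137.990°), δ = 1351.2/6371 = 0.212086 rad, θ = 249° → φ = -69.223°, λ = -171.631°.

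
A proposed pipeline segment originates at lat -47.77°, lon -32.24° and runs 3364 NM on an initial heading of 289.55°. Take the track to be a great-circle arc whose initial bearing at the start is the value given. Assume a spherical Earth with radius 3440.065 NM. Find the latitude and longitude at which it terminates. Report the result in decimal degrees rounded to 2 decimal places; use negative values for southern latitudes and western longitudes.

Central angle δ = d/R = 0.977888 rad.
Start latitude φ₁ = -0.833744 rad; initial bearing θ = 5.053601 rad.
Applying the spherical law of cosines for sides, sin φ₂ = sin φ₁ cos δ + cos φ₁ sin δ cos θ = -0.227227, so φ₂ = -13.13°.
Then Δλ = atan2(-0.525259, 0.390524) = -0.931475 rad, from sin θ sin δ cos φ₁ over cos δ − sin φ₁ sin φ₂.
Hence λ₂ = -32.24° + -53.37° = -85.61°.

latitude -13.13°, longitude -85.61°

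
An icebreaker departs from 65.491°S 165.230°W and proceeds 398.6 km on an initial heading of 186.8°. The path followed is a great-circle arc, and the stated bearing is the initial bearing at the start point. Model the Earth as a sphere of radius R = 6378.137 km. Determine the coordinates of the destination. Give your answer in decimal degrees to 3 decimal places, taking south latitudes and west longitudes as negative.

latitude -69.042°, longitude -166.415°

Angular distance δ = d/R = 398.6 / 6378.137 = 0.062495 rad.
With φ₁ = -65.491° = -1.143034 rad and θ = 186.8° = 3.260275 rad:
sin φ₂ = sin φ₁ cos δ + cos φ₁ sin δ cos θ = (-0.909896)(0.998048) + (0.414836)(0.062454)(-0.992966) = -0.933846
φ₂ = asin(-0.933846) = -1.205018 rad = -69.042°.
For the longitude increment, Δλ = atan2( sin θ sin δ cos φ₁, cos δ − sin φ₁ sin φ₂ ) = atan2(-0.003068, 0.148345) = -1.185°.
λ₂ = λ₁ + Δλ = -166.415°.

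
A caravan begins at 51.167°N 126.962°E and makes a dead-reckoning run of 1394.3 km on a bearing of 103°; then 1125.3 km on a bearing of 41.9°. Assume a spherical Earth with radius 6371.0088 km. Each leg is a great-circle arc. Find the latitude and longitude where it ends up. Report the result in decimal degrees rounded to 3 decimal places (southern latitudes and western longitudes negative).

latitude 53.885°, longitude 156.470°

Apply the spherical direct solution leg by leg, carrying full precision between legs.
Leg 1: from (51.167°, 126.962°), δ = 1394.3/6371.0088 = 0.218851 rad, θ = 103° → φ = 46.867°, λ = 144.986°.
Leg 2: from (46.867°, 144.986°), δ = 1125.3/6371.0088 = 0.176628 rad, θ = 41.9° → φ = 53.885°, λ = 156.470°.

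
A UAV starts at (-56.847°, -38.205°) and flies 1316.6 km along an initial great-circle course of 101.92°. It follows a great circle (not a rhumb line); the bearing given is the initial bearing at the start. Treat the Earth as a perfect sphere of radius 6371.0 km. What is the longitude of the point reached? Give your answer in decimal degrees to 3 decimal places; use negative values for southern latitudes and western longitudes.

longitude -16.319°

Angular distance δ = d/R = 1316.6 / 6371 = 0.206655 rad.
Start latitude φ₁ = -0.992167 rad; initial bearing θ = 1.778840 rad.
sin φ₂ = sin φ₁ cos δ + cos φ₁ sin δ cos θ = (-0.837213)(0.978723) + (0.546877)(0.205187)(-0.206546) = -0.842577
φ₂ = asin(-0.842577) = -1.002049 rad = -57.413°.
Δλ = atan2( sin θ sin δ cos φ₁ , cos δ − sin φ₁ sin φ₂ ) = atan2(0.109793, 0.273307) = 0.381988 rad = 21.886°.
λ₂ = -38.205° + 21.886° = -16.319°.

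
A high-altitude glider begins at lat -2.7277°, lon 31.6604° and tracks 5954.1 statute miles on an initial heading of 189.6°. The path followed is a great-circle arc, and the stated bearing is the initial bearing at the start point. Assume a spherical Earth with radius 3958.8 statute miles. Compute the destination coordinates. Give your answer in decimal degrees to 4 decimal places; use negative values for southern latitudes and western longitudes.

Angular distance δ = d/R = 5954.1 / 3958.8 = 1.504016 rad.
With φ₁ = -2.7277° = -0.047607 rad and θ = 189.6° = 3.309144 rad:
Applying the spherical law of cosines for sides, sin φ₂ = sin φ₁ cos δ + cos φ₁ sin δ cos θ = -0.985859, so φ₂ = -80.3531°.
For the longitude increment, Δλ = atan2( sin θ sin δ cos φ₁, cos δ − sin φ₁ sin φ₂ ) = atan2(-0.166208, 0.019814) = -83.2018°.
λ₂ = λ₁ + Δλ = -51.5414°.

latitude -80.3531°, longitude -51.5414°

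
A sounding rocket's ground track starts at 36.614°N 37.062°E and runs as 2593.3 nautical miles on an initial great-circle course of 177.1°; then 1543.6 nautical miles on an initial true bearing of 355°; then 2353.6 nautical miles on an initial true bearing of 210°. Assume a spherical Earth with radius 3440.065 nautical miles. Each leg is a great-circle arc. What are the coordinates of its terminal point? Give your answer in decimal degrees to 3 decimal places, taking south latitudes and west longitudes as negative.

latitude -15.313°, longitude 17.641°

Apply the spherical direct solution leg by leg, carrying full precision between legs.
Leg 1: from (36.614°, 37.062°), δ = 2593.3/3440.065 = 0.753852 rad, θ = 177.1° → φ = -6.538°, λ = 39.059°.
Leg 2: from (-6.538°, 39.059°), δ = 1543.6/3440.065 = 0.448712 rad, θ = 355° → φ = 19.072°, λ = 36.767°.
Leg 3: from (19.072°, 36.767°), δ = 2353.6/3440.065 = 0.684173 rad, θ = 210° → φ = -15.313°, λ = 17.641°.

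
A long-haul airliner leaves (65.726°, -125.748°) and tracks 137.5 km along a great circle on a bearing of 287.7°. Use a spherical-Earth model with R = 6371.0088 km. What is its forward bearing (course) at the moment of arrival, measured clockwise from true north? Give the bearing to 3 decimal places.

Angular distance δ = d/R = 137.5 / 6371.0088 = 0.021582 rad.
Start latitude φ₁ = 1.147135 rad; initial bearing θ = 5.021312 rad.
sin φ₂ = sin φ₁ cos δ + cos φ₁ sin δ cos θ = (0.911590)(0.999767) + (0.411101)(0.021580)(0.304033) = 0.914075
φ₂ = asin(0.914075) = 1.153221 rad = 66.075°.
For the longitude increment, Δλ = atan2( sin θ sin δ cos φ₁, cos δ − sin φ₁ sin φ₂ ) = atan2(-0.008452, 0.166506) = -2.906°.
Hence λ₂ = -125.748° + -2.906° = -128.654°.
The forward bearing on arrival equals the back-azimuth from the destination plus 180°.
Back-azimuth from P₂ (66.075°, -128.654°) to P₁ (65.726°, -125.748°), with Δλ' = λ₁ − λ₂ = 2.906°: atan2( sin Δλ' cos φ₁ , cos φ₂ sin φ₁ − sin φ₂ cos φ₁ cos Δλ' ) = 105.047°.
Final bearing = (105.047° + 180°) mod 360° = 285.047°.

final bearing 285.047°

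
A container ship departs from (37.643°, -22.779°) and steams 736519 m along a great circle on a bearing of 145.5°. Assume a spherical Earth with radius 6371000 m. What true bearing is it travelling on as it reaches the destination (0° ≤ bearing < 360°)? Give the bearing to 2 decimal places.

final bearing 148.03°

δ = 736519/6371000 = 0.115605 rad (6.6237°).
Converting: φ₁ = 0.656994 rad, θ = 2.539454 rad.
Destination latitude: φ₂ = arcsin( sin φ₁ cos δ + cos φ₁ sin δ cos θ ) = arcsin(0.531391) = 32.099°.
Then Δλ = atan2(0.051733, 0.668784) = 0.077200 rad, from sin θ sin δ cos φ₁ over cos δ − sin φ₁ sin φ₂.
λ₂ = λ₁ + Δλ = -18.356°.
The forward bearing on arrival equals the back-azimuth from the destination plus 180°.
Back-azimuth from P₂ (32.10°, -18.36°) to P₁ (37.64°, -22.78°), with Δλ' = λ₁ − λ₂ = -4.42°: atan2( sin Δλ' cos φ₁ , cos φ₂ sin φ₁ − sin φ₂ cos φ₁ cos Δλ' ) = 328.03°.
Final bearing = (328.03° + 180°) mod 360° = 148.03°.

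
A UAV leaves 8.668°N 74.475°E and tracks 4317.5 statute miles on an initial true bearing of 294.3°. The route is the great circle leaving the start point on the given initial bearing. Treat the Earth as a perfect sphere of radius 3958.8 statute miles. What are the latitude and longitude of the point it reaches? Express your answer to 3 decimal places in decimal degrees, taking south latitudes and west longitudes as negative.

latitude 25.495°, longitude 10.898°

The arc subtends δ = 4317.5/3958.8 = 1.090608 rad at the centre.
With φ₁ = 8.668° = 0.151285 rad and θ = 294.3° = 5.136504 rad:
sin φ₂ = sin φ₁ cos δ + cos φ₁ sin δ cos θ = (0.150709)(0.461946) + (0.988578)(0.886908)(0.411514) = 0.430426
φ₂ = asin(0.430426) = 0.444965 rad = 25.495°.
For the longitude increment, Δλ = atan2( sin θ sin δ cos φ₁, cos δ − sin φ₁ sin φ₂ ) = atan2(-0.799098, 0.397077) = -63.577°.
λ₂ = λ₁ + Δλ = 10.898°.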